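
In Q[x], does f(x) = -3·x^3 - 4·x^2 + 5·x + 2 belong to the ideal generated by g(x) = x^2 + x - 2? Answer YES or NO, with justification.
In Q[x] the ideal (g) consists of all multiples of g, so f ∈ (g) iff g | f, i.e. iff the remainder of f on division by g is 0. Divide f by g (g is monic, so eliminate the leading term of the running remainder at each step):
  leading term -3·x^3: subtract (-3·x)·g(x) = -3·x^3 - 3·x^2 + 6·x, leaving -x^2 - x + 2
  leading term -x^2: subtract (-1)·g(x) = -x^2 - x + 2, leaving 0
The remainder is 0, so f(x) = g(x) · h(x) with h(x) = -3·x - 1. Hence g | f, i.e. f ∈ (g).

Final answer: YES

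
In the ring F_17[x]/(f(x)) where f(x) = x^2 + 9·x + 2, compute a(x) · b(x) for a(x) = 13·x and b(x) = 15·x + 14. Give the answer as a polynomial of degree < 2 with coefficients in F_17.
Multiply as integer polynomials: a · b = 195·x^2 + 182·x. Reducing coefficients mod 17: a · b ≡ 8·x^2 + 12·x. Now divide by f(x) = x^2 + 9·x + 2 in F_17[x], eliminating the leading term at each step:
  leading term 8·x^2: subtract (8)·f(x) = 8·x^2 + 4·x + 16, leaving 8·x + 1 (coefficients mod 17)
The degree is now < 2, so this is the remainder. Hence a · b ≡ 8·x + 1 in F_17[x]/(f).

Final answer: a · b ≡ 8·x + 1 (mod f(x))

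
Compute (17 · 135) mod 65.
20

Reduce the factors first: 135 ≡ 5 (mod 65), so 17 · 135 ≡ 17 · 5 (mod 65). 17 · 5 = 85. Dividing by 65: 85 = 1·65 + 20. So (17 · 135) mod 65 = 20.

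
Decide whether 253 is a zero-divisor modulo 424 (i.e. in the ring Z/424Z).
gcd(253, 424) = 1, so 253 is a unit in Z/424Z (it has a multiplicative inverse). A unit cannot be a zero-divisor: if 253·b ≡ 0 then multiplying both sides by 253^(−1) gives b ≡ 0. So 253 is not a zero-divisor.

Final answer: NO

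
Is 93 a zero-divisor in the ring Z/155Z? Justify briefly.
YES

gcd(93, 155) = 31 > 1, so 93 is not a unit in Z/155Z. In Z/nZ every nonzero non-unit is a zero-divisor: explicitly, take b = 155/gcd = 5 ≠ 0 (mod 155); then 93·5 = 465 = 3·155, i.e. 93·5 ≡ 0 (mod 155). So 93 is a zero-divisor.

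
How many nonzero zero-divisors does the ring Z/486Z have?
Z/486Z has 323 nonzero zero-divisors

In Z/486Z each nonzero element is either a unit (gcd with 486 is 1) or a zero-divisor (gcd > 1). The number of units is φ(486): factorise 486 = 2 · 3^5, so φ(486) = (2 − 1) · (3^5 − 3^4) = 1 · 162 = 162. The nonzero elements number 486 − 1 = 485. Hence the nonzero zero-divisors number 485 − 162 = 323.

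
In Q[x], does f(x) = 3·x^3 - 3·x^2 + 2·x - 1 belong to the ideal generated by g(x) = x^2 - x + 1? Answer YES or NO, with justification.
NO

In Q[x] the ideal (g) consists of all multiples of g, so f ∈ (g) iff g | f, i.e. iff the remainder of f on division by g is 0. Divide f by g (g is monic, so eliminate the leading term of the running remainder at each step):
  leading term 3·x^3: subtract (3·x)·g(x) = 3·x^3 - 3·x^2 + 3·x, leaving -x - 1
The remainder r(x) = -x - 1 ≠ 0 (and deg r < deg g), so g ∤ f, i.e. f ∉ (g).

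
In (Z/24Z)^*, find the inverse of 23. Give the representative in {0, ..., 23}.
Apply the extended Euclidean algorithm to (24, 23), tracking rows (r, s, t) with s·24 + t·23 = r. Each division r_prev = q·r_cur + r_new produces the new row as (previous row) − q·(current row):
  row A: (24, 1, 0)   [1·24 + 0·23 = 24]
  row B: (23, 0, 1)   [0·24 + 1·23 = 23]
  24 = 1·23 + 1   → row C = row A − 1·row B = (1, 1, −1)   [check: 1·24 − 1·23 = 1]
  23 = 23·1 + 0   → remainder 0, stop. gcd = 1 (last nonzero row C).
The gcd is 1, so 23 is invertible mod 24. The last nonzero row gives 1·24 − 1·23 = 1, so t = −1. So 23^(−1) ≡ −1 ≡ 23 (mod 24). Verify: 23 · 23 = 529 ≡ 1 (mod 24). ✓

Final answer: 23^(−1) ≡ 23 (mod 24)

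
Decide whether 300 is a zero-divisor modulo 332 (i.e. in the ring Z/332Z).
YES

gcd(300, 332) = 4 > 1, so 300 is not a unit in Z/332Z. In Z/nZ every nonzero non-unit is a zero-divisor: explicitly, take b = 332/gcd = 83 ≠ 0 (mod 332); then 300·83 = 24900 = 75·332, i.e. 300·83 ≡ 0 (mod 332). So 300 is a zero-divisor.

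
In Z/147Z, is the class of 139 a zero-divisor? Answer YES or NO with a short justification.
gcd(139, 147) = 1, so 139 is a unit in Z/147Z (it has a multiplicative inverse). A unit cannot be a zero-divisor: if 139·b ≡ 0 then multiplying both sides by 139^(−1) gives b ≡ 0. So 139 is not a zero-divisor.

Final answer: NO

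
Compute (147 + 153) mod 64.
44

Reduce the summands first: 147 ≡ 19, 153 ≡ 25 (mod 64), so 147 + 153 ≡ 19 + 25 (mod 64). 19 + 25 = 44; 44 = 0·64 + 44, so (147 + 153) mod 64 = 44.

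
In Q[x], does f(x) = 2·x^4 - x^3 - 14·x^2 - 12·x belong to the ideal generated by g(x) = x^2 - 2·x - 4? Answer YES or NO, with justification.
YES

In Q[x] the ideal (g) consists of all multiples of g, so f ∈ (g) iff g | f, i.e. iff the remainder of f on division by g is 0. Divide f by g (g is monic, so eliminate the leading term of the running remainder at each step):
  leading term 2·x^4: subtract (2·x^2)·g(x) = 2·x^4 - 4·x^3 - 8·x^2, leaving 3·x^3 - 6·x^2 - 12·x
  leading term 3·x^3: subtract (3·x)·g(x) = 3·x^3 - 6·x^2 - 12·x, leaving 0
The remainder is 0, so f(x) = g(x) · h(x) with h(x) = 2·x^2 + 3·x. Hence g | f, i.e. f ∈ (g).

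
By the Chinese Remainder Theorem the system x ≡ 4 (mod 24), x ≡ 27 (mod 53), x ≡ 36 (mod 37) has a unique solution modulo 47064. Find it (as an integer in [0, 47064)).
x ≡ 30820 (mod 47064); the representative in [0, 47064) is 30820

The moduli 24, 53, 37 are pairwise coprime, so by the CRT there is a unique solution mod 24·53·37 = 47064.
Solve by successive substitution. Start with x ≡ 4 (mod 24).
  Combine with x ≡ 27 (mod 53): write x = 4 + 24·t and require 4 + 24·t ≡ 27 (mod 53), i.e. 24·t ≡ 27 − 4 ≡ 23 (mod 53). Since 24^(−1) ≡ 42 (mod 53), t ≡ 42·23 ≡ 12 (mod 53). So x ≡ 4 + 24·12 = 292 (mod 1272).
  Combine with x ≡ 36 (mod 37): write x = 292 + 1272·t and require 292 + 1272·t ≡ 36 (mod 37), i.e. 1272·t ≡ 36 − 292 ≡ 3 (mod 37). Since 1272^(−1) ≡ 8 (mod 37) (1272 ≡ 14 (mod 37)), t ≡ 8·3 ≡ 24 (mod 37). So x ≡ 292 + 1272·24 = 30820 (mod 47064).
Unique solution in [0, 47064): x = 30820.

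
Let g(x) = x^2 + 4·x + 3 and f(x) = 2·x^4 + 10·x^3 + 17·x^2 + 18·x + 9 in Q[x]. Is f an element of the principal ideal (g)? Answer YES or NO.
In Q[x] the ideal (g) consists of all multiples of g, so f ∈ (g) iff g | f, i.e. iff the remainder of f on division by g is 0. Divide f by g (g is monic, so eliminate the leading term of the running remainder at each step):
  leading term 2·x^4: subtract (2·x^2)·g(x) = 2·x^4 + 8·x^3 + 6·x^2, leaving 2·x^3 + 11·x^2 + 18·x + 9
  leading term 2·x^3: subtract (2·x)·g(x) = 2·x^3 + 8·x^2 + 6·x, leaving 3·x^2 + 12·x + 9
  leading term 3·x^2: subtract (3)·g(x) = 3·x^2 + 12·x + 9, leaving 0
The remainder is 0, so f(x) = g(x) · h(x) with h(x) = 2·x^2 + 2·x + 3. Hence g | f, i.e. f ∈ (g).

Final answer: YES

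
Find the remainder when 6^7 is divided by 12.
0

Use repeated squaring. Binary(7) = 111. Walk through the bits of the exponent 7 left-to-right: at each bit after the leading one, square the running value, then multiply by 6 if the bit is 1 (always reducing mod 12):
  bit 1 = 1 (leading): start with 6.
  bit 2 = 1: square 6^2 = 36 ≡ 0; bit is 1, so multiply 0·6 = 0 (mod 12).
  bit 3 = 1: square 0^2 = 0; bit is 1, so multiply 0·6 = 0 (mod 12).
Final value: 6^7 ≡ 0 (mod 12).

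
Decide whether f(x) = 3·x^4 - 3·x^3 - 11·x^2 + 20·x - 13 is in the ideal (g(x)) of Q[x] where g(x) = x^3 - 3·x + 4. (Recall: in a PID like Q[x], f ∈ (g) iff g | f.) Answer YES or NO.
In Q[x] the ideal (g) consists of all multiples of g, so f ∈ (g) iff g | f, i.e. iff the remainder of f on division by g is 0. Divide f by g (g is monic, so eliminate the leading term of the running remainder at each step):
  leading term 3·x^4: subtract (3·x)·g(x) = 3·x^4 - 9·x^2 + 12·x, leaving -3·x^3 - 2·x^2 + 8·x - 13
  leading term -3·x^3: subtract (-3)·g(x) = -3·x^3 + 9·x - 12, leaving -2·x^2 - x - 1
The remainder r(x) = -2·x^2 - x - 1 ≠ 0 (and deg r < deg g), so g ∤ f, i.e. f ∉ (g).

Final answer: NO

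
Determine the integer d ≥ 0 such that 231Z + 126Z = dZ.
In the PID Z, (a, b) is generated by gcd(a, b). Compute gcd(231, 126) with the extended Euclidean algorithm, tracking rows (r, s, t) with s·231 + t·126 = r:
  row A: (231, 1, 0)   [1·231 + 0·126 = 231]
  row B: (126, 0, 1)   [0·231 + 1·126 = 126]
  231 = 1·126 + 105   → row C = row A − 1·row B = (105, 1, −1)   [check: 1·231 − 1·126 = 105]
  126 = 1·105 + 21   → row D = row B − 1·row C = (21, −1, 2)   [check: −1·231 + 2·126 = 21]
  105 = 5·21 + 0   → remainder 0, stop. gcd = 21 (last nonzero row D).
So gcd(231, 126) = 21, with Bézout identity −1·231 + 2·126 = 21. Containment (⊇): the Bézout identity exhibits 21 as an element of (231, 126), giving (21) ⊆ (231, 126). Containment (⊆): since 21 | 231 and 21 | 126 (231 = 21·11, 126 = 21·6), every Z-linear combination of 231 and 126 is divisible by 21, so (231, 126) ⊆ (21). Therefore (231, 126) = (21), d = 21.

Final answer: (231, 126) = (21); d = 21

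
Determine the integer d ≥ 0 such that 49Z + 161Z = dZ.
In the PID Z, (a, b) is generated by gcd(a, b). Compute gcd(161, 49) with the extended Euclidean algorithm, tracking rows (r, s, t) with s·161 + t·49 = r:
  row A: (161, 1, 0)   [1·161 + 0·49 = 161]
  row B: (49, 0, 1)   [0·161 + 1·49 = 49]
  161 = 3·49 + 14   → row C = row A − 3·row B = (14, 1, −3)   [check: 1·161 − 3·49 = 14]
  49 = 3·14 + 7   → row D = row B − 3·row C = (7, −3, 10)   [check: −3·161 + 10·49 = 7]
  14 = 2·7 + 0   → remainder 0, stop. gcd = 7 (last nonzero row D).
So gcd(49, 161) = 7, with Bézout identity −3·161 + 10·49 = 7. Containment (⊇): the Bézout identity exhibits 7 as an element of (49, 161), giving (7) ⊆ (49, 161). Containment (⊆): since 7 | 49 and 7 | 161 (49 = 7·7, 161 = 7·23), every Z-linear combination of 49 and 161 is divisible by 7, so (49, 161) ⊆ (7). Therefore (49, 161) = (7), d = 7.

Final answer: (49, 161) = (7); d = 7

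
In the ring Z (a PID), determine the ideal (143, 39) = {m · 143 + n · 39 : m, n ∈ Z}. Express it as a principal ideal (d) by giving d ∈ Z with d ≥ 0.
(143, 39) = (13); d = 13

In the PID Z, (a, b) is generated by gcd(a, b). Compute gcd(143, 39) with the extended Euclidean algorithm, tracking rows (r, s, t) with s·143 + t·39 = r:
  row A: (143, 1, 0)   [1·143 + 0·39 = 143]
  row B: (39, 0, 1)   [0·143 + 1·39 = 39]
  143 = 3·39 + 26   → row C = row A − 3·row B = (26, 1, −3)   [check: 1·143 − 3·39 = 26]
  39 = 1·26 + 13   → row D = row B − 1·row C = (13, −1, 4)   [check: −1·143 + 4·39 = 13]
  26 = 2·13 + 0   → remainder 0, stop. gcd = 13 (last nonzero row D).
So gcd(143, 39) = 13, with Bézout identity −1·143 + 4·39 = 13. Containment (⊇): the Bézout identity exhibits 13 as an element of (143, 39), giving (13) ⊆ (143, 39). Containment (⊆): since 13 | 143 and 13 | 39 (143 = 13·11, 39 = 13·3), every Z-linear combination of 143 and 39 is divisible by 13, so (143, 39) ⊆ (13). Therefore (143, 39) = (13), d = 13.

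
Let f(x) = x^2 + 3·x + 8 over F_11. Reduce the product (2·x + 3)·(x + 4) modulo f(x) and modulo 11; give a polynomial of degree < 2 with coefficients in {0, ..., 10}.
Multiply as integer polynomials: a · b = 2·x^2 + 11·x + 12. Reducing coefficients mod 11: a · b ≡ 2·x^2 + 1. Now divide by f(x) = x^2 + 3·x + 8 in F_11[x], eliminating the leading term at each step:
  leading term 2·x^2: subtract (2)·f(x) = 2·x^2 + 6·x + 5, leaving 5·x + 7 (coefficients mod 11)
The degree is now < 2, so this is the remainder. Hence a · b ≡ 5·x + 7 in F_11[x]/(f).

Final answer: a · b ≡ 5·x + 7 (mod f(x))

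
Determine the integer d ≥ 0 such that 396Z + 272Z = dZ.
In the PID Z, (a, b) is generated by gcd(a, b). Compute gcd(396, 272) with the extended Euclidean algorithm, tracking rows (r, s, t) with s·396 + t·272 = r:
  row A: (396, 1, 0)   [1·396 + 0·272 = 396]
  row B: (272, 0, 1)   [0·396 + 1·272 = 272]
  396 = 1·272 + 124   → row C = row A − 1·row B = (124, 1, −1)   [check: 1·396 − 1·272 = 124]
  272 = 2·124 + 24   → row D = row B − 2·row C = (24, −2, 3)   [check: −2·396 + 3·272 = 24]
  124 = 5·24 + 4   → row E = row C − 5·row D = (4, 11, −16)   [check: 11·396 − 16·272 = 4]
  24 = 6·4 + 0   → remainder 0, stop. gcd = 4 (last nonzero row E).
So gcd(396, 272) = 4, with Bézout identity 11·396 − 16·272 = 4. Containment (⊇): the Bézout identity exhibits 4 as an element of (396, 272), giving (4) ⊆ (396, 272). Containment (⊆): since 4 | 396 and 4 | 272 (396 = 4·99, 272 = 4·68), every Z-linear combination of 396 and 272 is divisible by 4, so (396, 272) ⊆ (4). Therefore (396, 272) = (4), d = 4.

Final answer: (396, 272) = (4); d = 4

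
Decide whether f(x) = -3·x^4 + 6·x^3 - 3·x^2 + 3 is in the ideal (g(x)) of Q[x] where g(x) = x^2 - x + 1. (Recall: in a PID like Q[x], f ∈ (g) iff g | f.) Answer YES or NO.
In Q[x] the ideal (g) consists of all multiples of g, so f ∈ (g) iff g | f, i.e. iff the remainder of f on division by g is 0. Divide f by g (g is monic, so eliminate the leading term of the running remainder at each step):
  leading term -3·x^4: subtract (-3·x^2)·g(x) = -3·x^4 + 3·x^3 - 3·x^2, leaving 3·x^3 + 3
  leading term 3·x^3: subtract (3·x)·g(x) = 3·x^3 - 3·x^2 + 3·x, leaving 3·x^2 - 3·x + 3
  leading term 3·x^2: subtract (3)·g(x) = 3·x^2 - 3·x + 3, leaving 0
The remainder is 0, so f(x) = g(x) · h(x) with h(x) = -3·x^2 + 3·x + 3. Hence g | f, i.e. f ∈ (g).

Final answer: YES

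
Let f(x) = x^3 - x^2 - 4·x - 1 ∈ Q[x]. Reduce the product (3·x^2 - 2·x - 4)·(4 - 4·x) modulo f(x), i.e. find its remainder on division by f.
First multiply in Q[x] without reducing: a · b = -12·x^3 + 20·x^2 + 8·x - 16. Now divide by f(x) = x^3 - x^2 - 4·x - 1, eliminating the leading term at each step:
  leading term -12·x^3: subtract (-12)·f(x) = -12·x^3 + 12·x^2 + 48·x + 12, leaving 8·x^2 - 40·x - 28
The degree is now < 3, so this is the remainder. Hence a · b ≡ 8·x^2 - 40·x - 28 in Q[x]/(f).

Final answer: a · b ≡ 8·x^2 - 40·x - 28 (mod f(x))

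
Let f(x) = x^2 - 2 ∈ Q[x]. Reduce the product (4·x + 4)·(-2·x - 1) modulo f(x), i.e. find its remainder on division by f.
a · b ≡ -12·x - 20 (mod f(x))

First multiply in Q[x] without reducing: a · b = -8·x^2 - 12·x - 4. Now divide by f(x) = x^2 - 2, eliminating the leading term at each step:
  leading term -8·x^2: subtract (-8)·f(x) = 16 - 8·x^2, leaving -12·x - 20
The degree is now < 2, so this is the remainder. Hence a · b ≡ -12·x - 20 in Q[x]/(f).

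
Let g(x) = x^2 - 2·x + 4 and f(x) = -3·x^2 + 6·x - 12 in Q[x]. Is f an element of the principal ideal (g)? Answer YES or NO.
YES

In Q[x] the ideal (g) consists of all multiples of g, so f ∈ (g) iff g | f, i.e. iff the remainder of f on division by g is 0. Divide f by g (g is monic, so eliminate the leading term of the running remainder at each step):
  leading term -3·x^2: subtract (-3)·g(x) = -3·x^2 + 6·x - 12, leaving 0
The remainder is 0, so f(x) = g(x) · h(x) with h(x) = -3. Hence g | f, i.e. f ∈ (g).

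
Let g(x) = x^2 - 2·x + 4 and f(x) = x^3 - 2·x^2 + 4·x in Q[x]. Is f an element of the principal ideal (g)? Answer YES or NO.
In Q[x] the ideal (g) consists of all multiples of g, so f ∈ (g) iff g | f, i.e. iff the remainder of f on division by g is 0. Divide f by g (g is monic, so eliminate the leading term of the running remainder at each step):
  leading term x^3: subtract (x)·g(x) = x^3 - 2·x^2 + 4·x, leaving 0
The remainder is 0, so f(x) = g(x) · h(x) with h(x) = x. Hence g | f, i.e. f ∈ (g).

Final answer: YES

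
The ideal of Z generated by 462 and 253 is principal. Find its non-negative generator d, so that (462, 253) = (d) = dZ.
In the PID Z, (a, b) is generated by gcd(a, b). Compute gcd(462, 253) with the extended Euclidean algorithm, tracking rows (r, s, t) with s·462 + t·253 = r:
  row A: (462, 1, 0)   [1·462 + 0·253 = 462]
  row B: (253, 0, 1)   [0·462 + 1·253 = 253]
  462 = 1·253 + 209   → row C = row A − 1·row B = (209, 1, −1)   [check: 1·462 − 1·253 = 209]
  253 = 1·209 + 44   → row D = row B − 1·row C = (44, −1, 2)   [check: −1·462 + 2·253 = 44]
  209 = 4·44 + 33   → row E = row C − 4·row D = (33, 5, −9)   [check: 5·462 − 9·253 = 33]
  44 = 1·33 + 11   → row F = row D − 1·row E = (11, −6, 11)   [check: −6·462 + 11·253 = 11]
  33 = 3·11 + 0   → remainder 0, stop. gcd = 11 (last nonzero row F).
So gcd(462, 253) = 11, with Bézout identity −6·462 + 11·253 = 11. Containment (⊇): the Bézout identity exhibits 11 as an element of (462, 253), giving (11) ⊆ (462, 253). Containment (⊆): since 11 | 462 and 11 | 253 (462 = 11·42, 253 = 11·23), every Z-linear combination of 462 and 253 is divisible by 11, so (462, 253) ⊆ (11). Therefore (462, 253) = (11), d = 11.

Final answer: (462, 253) = (11); d = 11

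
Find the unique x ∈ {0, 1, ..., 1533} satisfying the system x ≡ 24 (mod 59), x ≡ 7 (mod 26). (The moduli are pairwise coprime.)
x ≡ 319 (mod 1534); the representative in [0, 1534) is 319

The moduli 59, 26 are pairwise coprime, so by the CRT there is a unique solution mod 59·26 = 1534.
Solve by successive substitution. Start with x ≡ 24 (mod 59).
  Combine with x ≡ 7 (mod 26): write x = 24 + 59·t and require 24 + 59·t ≡ 7 (mod 26), i.e. 59·t ≡ 7 − 24 ≡ 9 (mod 26). Since 59^(−1) ≡ 15 (mod 26) (59 ≡ 7 (mod 26)), t ≡ 15·9 ≡ 5 (mod 26). So x ≡ 24 + 59·5 = 319 (mod 1534).
Unique solution in [0, 1534): x = 319.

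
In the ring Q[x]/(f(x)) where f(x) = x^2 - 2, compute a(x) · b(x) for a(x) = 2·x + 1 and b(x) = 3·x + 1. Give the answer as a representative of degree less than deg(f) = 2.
First multiply in Q[x] without reducing: a · b = 6·x^2 + 5·x + 1. Now divide by f(x) = x^2 - 2, eliminating the leading term at each step:
  leading term 6·x^2: subtract (6)·f(x) = 6·x^2 - 12, leaving 5·x + 13
The degree is now < 2, so this is the remainder. Hence a · b ≡ 5·x + 13 in Q[x]/(f).

Final answer: a · b ≡ 5·x + 13 (mod f(x))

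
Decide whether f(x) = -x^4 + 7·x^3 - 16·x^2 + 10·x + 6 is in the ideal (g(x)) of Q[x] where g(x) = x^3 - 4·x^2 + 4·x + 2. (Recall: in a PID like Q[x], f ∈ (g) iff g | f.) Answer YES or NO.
YES

In Q[x] the ideal (g) consists of all multiples of g, so f ∈ (g) iff g | f, i.e. iff the remainder of f on division by g is 0. Divide f by g (g is monic, so eliminate the leading term of the running remainder at each step):
  leading term -x^4: subtract (-x)·g(x) = -x^4 + 4·x^3 - 4·x^2 - 2·x, leaving 3·x^3 - 12·x^2 + 12·x + 6
  leading term 3·x^3: subtract (3)·g(x) = 3·x^3 - 12·x^2 + 12·x + 6, leaving 0
The remainder is 0, so f(x) = g(x) · h(x) with h(x) = 3 - x. Hence g | f, i.e. f ∈ (g).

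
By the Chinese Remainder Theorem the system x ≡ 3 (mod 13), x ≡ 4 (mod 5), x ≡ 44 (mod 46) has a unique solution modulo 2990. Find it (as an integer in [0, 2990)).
x ≡ 1654 (mod 2990); the representative in [0, 2990) is 1654

The moduli 13, 5, 46 are pairwise coprime, so by the CRT there is a unique solution mod 13·5·46 = 2990.
Solve by successive substitution. Start with x ≡ 3 (mod 13).
  Combine with x ≡ 4 (mod 5): write x = 3 + 13·t and require 3 + 13·t ≡ 4 (mod 5), i.e. 13·t ≡ 4 − 3 ≡ 1 (mod 5). Since 13^(−1) ≡ 2 (mod 5) (13 ≡ 3 (mod 5)), t ≡ 2·1 ≡ 2 (mod 5). So x ≡ 3 + 13·2 = 29 (mod 65).
  Combine with x ≡ 44 (mod 46): write x = 29 + 65·t and require 29 + 65·t ≡ 44 (mod 46), i.e. 65·t ≡ 44 − 29 ≡ 15 (mod 46). Since 65^(−1) ≡ 17 (mod 46) (65 ≡ 19 (mod 46)), t ≡ 17·15 ≡ 25 (mod 46). So x ≡ 29 + 65·25 = 1654 (mod 2990).
Unique solution in [0, 2990): x = 1654.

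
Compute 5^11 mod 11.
Use repeated squaring. Binary(11) = 1011. Walk through the bits of the exponent 11 left-to-right: at each bit after the leading one, square the running value, then multiply by 5 if the bit is 1 (always reducing mod 11):
  bit 1 = 1 (leading): start with 5.
  bit 2 = 0: square 5^2 = 25 ≡ 3 (mod 11).
  bit 3 = 1: square 3^2 = 9; bit is 1, so multiply 9·5 = 45 ≡ 1 (mod 11).
  bit 4 = 1: square 1^2 = 1; bit is 1, so multiply 1·5 = 5 (mod 11).
Final value: 5^11 ≡ 5 (mod 11).

Final answer: 5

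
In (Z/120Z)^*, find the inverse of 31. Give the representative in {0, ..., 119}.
31^(−1) ≡ 31 (mod 120)

Apply the extended Euclidean algorithm to (120, 31), tracking rows (r, s, t) with s·120 + t·31 = r. Each division r_prev = q·r_cur + r_new produces the new row as (previous row) − q·(current row):
  row A: (120, 1, 0)   [1·120 + 0·31 = 120]
  row B: (31, 0, 1)   [0·120 + 1·31 = 31]
  120 = 3·31 + 27   → row C = row A − 3·row B = (27, 1, −3)   [check: 1·120 − 3·31 = 27]
  31 = 1·27 + 4   → row D = row B − 1·row C = (4, −1, 4)   [check: −1·120 + 4·31 = 4]
  27 = 6·4 + 3   → row E = row C − 6·row D = (3, 7, −27)   [check: 7·120 − 27·31 = 3]
  4 = 1·3 + 1   → row F = row D − 1·row E = (1, −8, 31)   [check: −8·120 + 31·31 = 1]
  3 = 3·1 + 0   → remainder 0, stop. gcd = 1 (last nonzero row F).
The gcd is 1, so 31 is invertible mod 120. The last nonzero row gives −8·120 + 31·31 = 1, so t = 31. So 31^(−1) ≡ 31 (mod 120). Verify: 31 · 31 = 961 ≡ 1 (mod 120). ✓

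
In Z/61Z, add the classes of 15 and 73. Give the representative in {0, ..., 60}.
Reduce the summands first: 73 ≡ 12 (mod 61), so 15 + 73 ≡ 15 + 12 (mod 61). 15 + 12 = 27; 27 = 0·61 + 27, so (15 + 73) mod 61 = 27.

Final answer: 27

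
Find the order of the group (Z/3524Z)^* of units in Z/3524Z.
|(Z/3524Z)^*| = 1760

(Z/3524Z)^* consists of the classes a with gcd(a, 3524) = 1, so its order is φ(3524). φ is multiplicative, with φ(p^e) = p^e − p^(e−1). Factorise 3524 = 2^2 · 881. Then
  φ(3524) = (2^2 − 2^1) · (881 − 1) = 2 · 880 = 1760.
Thus |(Z/3524Z)^*| = 1760.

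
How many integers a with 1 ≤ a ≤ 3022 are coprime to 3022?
1510

The number of a ∈ {1, ..., 3022} with gcd(a, 3022) = 1 is by definition Euler's totient φ(3022). φ is multiplicative, with φ(p^e) = p^e − p^(e−1). Factorise 3022 = 2 · 1511. Then
  φ(3022) = (2 − 1) · (1511 − 1) = 1 · 1510 = 1510.
So there are 1510 such integers.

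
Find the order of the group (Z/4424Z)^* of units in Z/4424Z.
|(Z/4424Z)^*| = 1872

(Z/4424Z)^* consists of the classes a with gcd(a, 4424) = 1, so its order is φ(4424). φ is multiplicative, with φ(p^e) = p^e − p^(e−1). Factorise 4424 = 2^3 · 7 · 79. Then
  φ(4424) = (2^3 − 2^2) · (7 − 1) · (79 − 1) = 4 · 6 · 78 = 1872.
Thus |(Z/4424Z)^*| = 1872.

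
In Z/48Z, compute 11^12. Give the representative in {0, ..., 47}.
Use repeated squaring. Binary(12) = 1100. Walk through the bits of the exponent 12 left-to-right: at each bit after the leading one, square the running value, then multiply by 11 if the bit is 1 (always reducing mod 48):
  bit 1 = 1 (leading): start with 11.
  bit 2 = 1: square 11^2 = 121 ≡ 25; bit is 1, so multiply 25·11 = 275 ≡ 35 (mod 48).
  bit 3 = 0: square 35^2 = 1225 ≡ 25 (mod 48).
  bit 4 = 0: square 25^2 = 625 ≡ 1 (mod 48).
Final value: 11^12 ≡ 1 (mod 48).

Final answer: 1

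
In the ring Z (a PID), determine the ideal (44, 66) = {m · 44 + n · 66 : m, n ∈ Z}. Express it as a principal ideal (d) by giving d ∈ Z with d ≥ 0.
(44, 66) = (22); d = 22

In the PID Z, (a, b) is generated by gcd(a, b). Compute gcd(66, 44) with the extended Euclidean algorithm, tracking rows (r, s, t) with s·66 + t·44 = r:
  row A: (66, 1, 0)   [1·66 + 0·44 = 66]
  row B: (44, 0, 1)   [0·66 + 1·44 = 44]
  66 = 1·44 + 22   → row C = row A − 1·row B = (22, 1, −1)   [check: 1·66 − 1·44 = 22]
  44 = 2·22 + 0   → remainder 0, stop. gcd = 22 (last nonzero row C).
So gcd(44, 66) = 22, with Bézout identity 1·66 − 1·44 = 22. Containment (⊇): the Bézout identity exhibits 22 as an element of (44, 66), giving (22) ⊆ (44, 66). Containment (⊆): since 22 | 44 and 22 | 66 (44 = 22·2, 66 = 22·3), every Z-linear combination of 44 and 66 is divisible by 22, so (44, 66) ⊆ (22). Therefore (44, 66) = (22), d = 22.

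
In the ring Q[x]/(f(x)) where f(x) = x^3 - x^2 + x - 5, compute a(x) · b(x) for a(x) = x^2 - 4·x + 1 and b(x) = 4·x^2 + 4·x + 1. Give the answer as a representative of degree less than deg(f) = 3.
a · b ≡ -23·x^2 + 28·x - 39 (mod f(x))

First multiply in Q[x] without reducing: a · b = 4·x^4 - 12·x^3 - 11·x^2 + 1. Now divide by f(x) = x^3 - x^2 + x - 5, eliminating the leading term at each step:
  leading term 4·x^4: subtract (4·x)·f(x) = 4·x^4 - 4·x^3 + 4·x^2 - 20·x, leaving -8·x^3 - 15·x^2 + 20·x + 1
  leading term -8·x^3: subtract (-8)·f(x) = -8·x^3 + 8·x^2 - 8·x + 40, leaving -23·x^2 + 28·x - 39
The degree is now < 3, so this is the remainder. Hence a · b ≡ -23·x^2 + 28·x - 39 in Q[x]/(f).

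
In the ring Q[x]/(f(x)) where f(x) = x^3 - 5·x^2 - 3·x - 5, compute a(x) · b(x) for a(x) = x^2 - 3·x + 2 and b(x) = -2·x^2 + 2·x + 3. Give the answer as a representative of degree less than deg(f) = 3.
First multiply in Q[x] without reducing: a · b = -2·x^4 + 8·x^3 - 7·x^2 - 5·x + 6. Now divide by f(x) = x^3 - 5·x^2 - 3·x - 5, eliminating the leading term at each step:
  leading term -2·x^4: subtract (-2·x)·f(x) = -2·x^4 + 10·x^3 + 6·x^2 + 10·x, leaving -2·x^3 - 13·x^2 - 15·x + 6
  leading term -2·x^3: subtract (-2)·f(x) = -2·x^3 + 10·x^2 + 6·x + 10, leaving -23·x^2 - 21·x - 4
The degree is now < 3, so this is the remainder. Hence a · b ≡ -23·x^2 - 21·x - 4 in Q[x]/(f).

Final answer: a · b ≡ -23·x^2 - 21·x - 4 (mod f(x))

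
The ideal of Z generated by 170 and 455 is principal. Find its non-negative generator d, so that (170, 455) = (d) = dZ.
In the PID Z, (a, b) is generated by gcd(a, b). Compute gcd(455, 170) with the extended Euclidean algorithm, tracking rows (r, s, t) with s·455 + t·170 = r:
  row A: (455, 1, 0)   [1·455 + 0·170 = 455]
  row B: (170, 0, 1)   [0·455 + 1·170 = 170]
  455 = 2·170 + 115   → row C = row A − 2·row B = (115, 1, −2)   [check: 1·455 − 2·170 = 115]
  170 = 1·115 + 55   → row D = row B − 1·row C = (55, −1, 3)   [check: −1·455 + 3·170 = 55]
  115 = 2·55 + 5   → row E = row C − 2·row D = (5, 3, −8)   [check: 3·455 − 8·170 = 5]
  55 = 11·5 + 0   → remainder 0, stop. gcd = 5 (last nonzero row E).
So gcd(170, 455) = 5, with Bézout identity 3·455 − 8·170 = 5. Containment (⊇): the Bézout identity exhibits 5 as an element of (170, 455), giving (5) ⊆ (170, 455). Containment (⊆): since 5 | 170 and 5 | 455 (170 = 5·34, 455 = 5·91), every Z-linear combination of 170 and 455 is divisible by 5, so (170, 455) ⊆ (5). Therefore (170, 455) = (5), d = 5.

Final answer: (170, 455) = (5); d = 5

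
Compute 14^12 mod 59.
48

Use repeated squaring. Binary(12) = 1100. Walk through the bits of the exponent 12 left-to-right: at each bit after the leading one, square the running value, then multiply by 14 if the bit is 1 (always reducing mod 59):
  bit 1 = 1 (leading): start with 14.
  bit 2 = 1: square 14^2 = 196 ≡ 19; bit is 1, so multiply 19·14 = 266 ≡ 30 (mod 59).
  bit 3 = 0: square 30^2 = 900 ≡ 15 (mod 59).
  bit 4 = 0: square 15^2 = 225 ≡ 48 (mod 59).
Final value: 14^12 ≡ 48 (mod 59).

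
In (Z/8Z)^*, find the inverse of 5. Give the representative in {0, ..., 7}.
5^(−1) ≡ 5 (mod 8)

Apply the extended Euclidean algorithm to (8, 5), tracking rows (r, s, t) with s·8 + t·5 = r. Each division r_prev = q·r_cur + r_new produces the new row as (previous row) − q·(current row):
  row A: (8, 1, 0)   [1·8 + 0·5 = 8]
  row B: (5, 0, 1)   [0·8 + 1·5 = 5]
  8 = 1·5 + 3   → row C = row A − 1·row B = (3, 1, −1)   [check: 1·8 − 1·5 = 3]
  5 = 1·3 + 2   → row D = row B − 1·row C = (2, −1, 2)   [check: −1·8 + 2·5 = 2]
  3 = 1·2 + 1   → row E = row C − 1·row D = (1, 2, −3)   [check: 2·8 − 3·5 = 1]
  2 = 2·1 + 0   → remainder 0, stop. gcd = 1 (last nonzero row E).
The gcd is 1, so 5 is invertible mod 8. The last nonzero row gives 2·8 − 3·5 = 1, so t = −3. So 5^(−1) ≡ −3 ≡ 5 (mod 8). Verify: 5 · 5 = 25 ≡ 1 (mod 8). ✓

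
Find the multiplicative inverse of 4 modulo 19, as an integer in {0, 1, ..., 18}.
4^(−1) ≡ 5 (mod 19)

Apply the extended Euclidean algorithm to (19, 4), tracking rows (r, s, t) with s·19 + t·4 = r. Each division r_prev = q·r_cur + r_new produces the new row as (previous row) − q·(current row):
  row A: (19, 1, 0)   [1·19 + 0·4 = 19]
  row B: (4, 0, 1)   [0·19 + 1·4 = 4]
  19 = 4·4 + 3   → row C = row A − 4·row B = (3, 1, −4)   [check: 1·19 − 4·4 = 3]
  4 = 1·3 + 1   → row D = row B − 1·row C = (1, −1, 5)   [check: −1·19 + 5·4 = 1]
  3 = 3·1 + 0   → remainder 0, stop. gcd = 1 (last nonzero row D).
The gcd is 1, so 4 is invertible mod 19. The last nonzero row gives −1·19 + 5·4 = 1, so t = 5. So 4^(−1) ≡ 5 (mod 19). Verify: 4 · 5 = 20 ≡ 1 (mod 19). ✓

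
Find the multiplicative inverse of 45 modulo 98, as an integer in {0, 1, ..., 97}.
45^(−1) ≡ 61 (mod 98)

Apply the extended Euclidean algorithm to (98, 45), tracking rows (r, s, t) with s·98 + t·45 = r. Each division r_prev = q·r_cur + r_new produces the new row as (previous row) − q·(current row):
  row A: (98, 1, 0)   [1·98 + 0·45 = 98]
  row B: (45, 0, 1)   [0·98 + 1·45 = 45]
  98 = 2·45 + 8   → row C = row A − 2·row B = (8, 1, −2)   [check: 1·98 − 2·45 = 8]
  45 = 5·8 + 5   → row D = row B − 5·row C = (5, −5, 11)   [check: −5·98 + 11·45 = 5]
  8 = 1·5 + 3   → row E = row C − 1·row D = (3, 6, −13)   [check: 6·98 − 13·45 = 3]
  5 = 1·3 + 2   → row F = row D − 1·row E = (2, −11, 24)   [check: −11·98 + 24·45 = 2]
  3 = 1·2 + 1   → row G = row E − 1·row F = (1, 17, −37)   [check: 17·98 − 37·45 = 1]
  2 = 2·1 + 0   → remainder 0, stop. gcd = 1 (last nonzero row G).
The gcd is 1, so 45 is invertible mod 98. The last nonzero row gives 17·98 − 37·45 = 1, so t = −37. So 45^(−1) ≡ −37 ≡ 61 (mod 98). Verify: 45 · 61 = 2745 ≡ 1 (mod 98). ✓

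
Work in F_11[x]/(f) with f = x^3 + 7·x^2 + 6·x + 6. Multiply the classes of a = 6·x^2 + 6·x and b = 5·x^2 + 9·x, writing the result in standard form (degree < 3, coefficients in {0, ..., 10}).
Multiply as integer polynomials: a · b = 30·x^4 + 84·x^3 + 54·x^2. Reducing coefficients mod 11: a · b ≡ 8·x^4 + 7·x^3 + 10·x^2. Now divide by f(x) = x^3 + 7·x^2 + 6·x + 6 in F_11[x], eliminating the leading term at each step:
  leading term 8·x^4: subtract (8·x)·f(x) = 8·x^4 + x^3 + 4·x^2 + 4·x, leaving 6·x^3 + 6·x^2 + 7·x (coefficients mod 11)
  leading term 6·x^3: subtract (6)·f(x) = 6·x^3 + 9·x^2 + 3·x + 3, leaving 8·x^2 + 4·x + 8 (coefficients mod 11)
The degree is now < 3, so this is the remainder. Hence a · b ≡ 8·x^2 + 4·x + 8 in F_11[x]/(f).

Final answer: a · b ≡ 8·x^2 + 4·x + 8 (mod f(x))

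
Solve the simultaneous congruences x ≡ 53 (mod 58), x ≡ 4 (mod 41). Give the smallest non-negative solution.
The moduli 58, 41 are pairwise coprime, so by the CRT there is a unique solution mod 58·41 = 2378.
Solve by successive substitution. Start with x ≡ 53 (mod 58).
  Combine with x ≡ 4 (mod 41): write x = 53 + 58·t and require 53 + 58·t ≡ 4 (mod 41), i.e. 58·t ≡ 4 − 53 ≡ 33 (mod 41). Since 58^(−1) ≡ 29 (mod 41) (58 ≡ 17 (mod 41)), t ≡ 29·33 ≡ 14 (mod 41). So x ≡ 53 + 58·14 = 865 (mod 2378).
Unique solution in [0, 2378): x = 865.

Final answer: x ≡ 865 (mod 2378); the representative in [0, 2378) is 865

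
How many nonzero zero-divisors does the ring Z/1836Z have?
In Z/1836Z each nonzero element is either a unit (gcd with 1836 is 1) or a zero-divisor (gcd > 1). The number of units is φ(1836): factorise 1836 = 2^2 · 3^3 · 17, so φ(1836) = (2^2 − 2^1) · (3^3 − 3^2) · (17 − 1) = 2 · 18 · 16 = 576. The nonzero elements number 1836 − 1 = 1835. Hence the nonzero zero-divisors number 1835 − 576 = 1259.

Final answer: Z/1836Z has 1259 nonzero zero-divisors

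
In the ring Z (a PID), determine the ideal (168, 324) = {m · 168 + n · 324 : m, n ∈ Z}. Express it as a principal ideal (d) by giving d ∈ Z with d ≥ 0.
(168, 324) = (12); d = 12

In the PID Z, (a, b) is generated by gcd(a, b). Compute gcd(324, 168) with the extended Euclidean algorithm, tracking rows (r, s, t) with s·324 + t·168 = r:
  row A: (324, 1, 0)   [1·324 + 0·168 = 324]
  row B: (168, 0, 1)   [0·324 + 1·168 = 168]
  324 = 1·168 + 156   → row C = row A − 1·row B = (156, 1, −1)   [check: 1·324 − 1·168 = 156]
  168 = 1·156 + 12   → row D = row B − 1·row C = (12, −1, 2)   [check: −1·324 + 2·168 = 12]
  156 = 13·12 + 0   → remainder 0, stop. gcd = 12 (last nonzero row D).
So gcd(168, 324) = 12, with Bézout identity −1·324 + 2·168 = 12. Containment (⊇): the Bézout identity exhibits 12 as an element of (168, 324), giving (12) ⊆ (168, 324). Containment (⊆): since 12 | 168 and 12 | 324 (168 = 12·14, 324 = 12·27), every Z-linear combination of 168 and 324 is divisible by 12, so (168, 324) ⊆ (12). Therefore (168, 324) = (12), d = 12.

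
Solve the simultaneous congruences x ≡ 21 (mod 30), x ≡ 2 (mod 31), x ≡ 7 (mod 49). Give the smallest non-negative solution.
The moduli 30, 31, 49 are pairwise coprime, so by the CRT there is a unique solution mod 30·31·49 = 45570.
Solve by successive substitution. Start with x ≡ 21 (mod 30).
  Combine with x ≡ 2 (mod 31): write x = 21 + 30·t and require 21 + 30·t ≡ 2 (mod 31), i.e. 30·t ≡ 2 − 21 ≡ 12 (mod 31). Since 30^(−1) ≡ 30 (mod 31), t ≡ 30·12 ≡ 19 (mod 31). So x ≡ 21 + 30·19 = 591 (mod 930).
  Combine with x ≡ 7 (mod 49): write x = 591 + 930·t and require 591 + 930·t ≡ 7 (mod 49), i.e. 930·t ≡ 7 − 591 ≡ 4 (mod 49). Since 930^(−1) ≡ 48 (mod 49) (930 ≡ 48 (mod 49)), t ≡ 48·4 ≡ 45 (mod 49). So x ≡ 591 + 930·45 = 42441 (mod 45570).
Unique solution in [0, 45570): x = 42441.

Final answer: x ≡ 42441 (mod 45570); the representative in [0, 45570) is 42441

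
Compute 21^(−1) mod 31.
21^(−1) ≡ 3 (mod 31)

Apply the extended Euclidean algorithm to (31, 21), tracking rows (r, s, t) with s·31 + t·21 = r. Each division r_prev = q·r_cur + r_new produces the new row as (previous row) − q·(current row):
  row A: (31, 1, 0)   [1·31 + 0·21 = 31]
  row B: (21, 0, 1)   [0·31 + 1·21 = 21]
  31 = 1·21 + 10   → row C = row A − 1·row B = (10, 1, −1)   [check: 1·31 − 1·21 = 10]
  21 = 2·10 + 1   → row D = row B − 2·row C = (1, −2, 3)   [check: −2·31 + 3·21 = 1]
  10 = 10·1 + 0   → remainder 0, stop. gcd = 1 (last nonzero row D).
The gcd is 1, so 21 is invertible mod 31. The last nonzero row gives −2·31 + 3·21 = 1, so t = 3. So 21^(−1) ≡ 3 (mod 31). Verify: 21 · 3 = 63 ≡ 1 (mod 31). ✓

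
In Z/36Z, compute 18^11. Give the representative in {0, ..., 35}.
0

Use repeated squaring. Binary(11) = 1011. Walk through the bits of the exponent 11 left-to-right: at each bit after the leading one, square the running value, then multiply by 18 if the bit is 1 (always reducing mod 36):
  bit 1 = 1 (leading): start with 18.
  bit 2 = 0: square 18^2 = 324 ≡ 0 (mod 36).
  bit 3 = 1: square 0^2 = 0; bit is 1, so multiply 0·18 = 0 (mod 36).
  bit 4 = 1: square 0^2 = 0; bit is 1, so multiply 0·18 = 0 (mod 36).
Final value: 18^11 ≡ 0 (mod 36).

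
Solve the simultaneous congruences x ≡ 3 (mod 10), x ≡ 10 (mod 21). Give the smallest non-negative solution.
x ≡ 73 (mod 210); the representative in [0, 210) is 73

The moduli 10, 21 are pairwise coprime, so by the CRT there is a unique solution mod 10·21 = 210.
Solve by successive substitution. Start with x ≡ 3 (mod 10).
  Combine with x ≡ 10 (mod 21): write x = 3 + 10·t and require 3 + 10·t ≡ 10 (mod 21), i.e. 10·t ≡ 10 − 3 ≡ 7 (mod 21). Since 10^(−1) ≡ 19 (mod 21), t ≡ 19·7 ≡ 7 (mod 21). So x ≡ 3 + 10·7 = 73 (mod 210).
Unique solution in [0, 210): x = 73.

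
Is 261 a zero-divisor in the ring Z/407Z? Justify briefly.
gcd(261, 407) = 1, so 261 is a unit in Z/407Z (it has a multiplicative inverse). A unit cannot be a zero-divisor: if 261·b ≡ 0 then multiplying both sides by 261^(−1) gives b ≡ 0. So 261 is not a zero-divisor.

Final answer: NO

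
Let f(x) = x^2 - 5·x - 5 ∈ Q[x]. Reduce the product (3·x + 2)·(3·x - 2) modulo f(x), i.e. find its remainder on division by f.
First multiply in Q[x] without reducing: a · b = 9·x^2 - 4. Now divide by f(x) = x^2 - 5·x - 5, eliminating the leading term at each step:
  leading term 9·x^2: subtract (9)·f(x) = 9·x^2 - 45·x - 45, leaving 45·x + 41
The degree is now < 2, so this is the remainder. Hence a · b ≡ 45·x + 41 in Q[x]/(f).

Final answer: a · b ≡ 45·x + 41 (mod f(x))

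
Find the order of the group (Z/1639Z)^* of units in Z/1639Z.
(Z/1639Z)^* consists of the classes a with gcd(a, 1639) = 1, so its order is φ(1639). φ is multiplicative, with φ(p^e) = p^e − p^(e−1). Factorise 1639 = 11 · 149. Then
  φ(1639) = (11 − 1) · (149 − 1) = 10 · 148 = 1480.
Thus |(Z/1639Z)^*| = 1480.

Final answer: |(Z/1639Z)^*| = 1480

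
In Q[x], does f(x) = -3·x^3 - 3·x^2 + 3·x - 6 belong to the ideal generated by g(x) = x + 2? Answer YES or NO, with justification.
In Q[x] the ideal (g) consists of all multiples of g, so f ∈ (g) iff g | f, i.e. iff the remainder of f on division by g is 0. Divide f by g (g is monic, so eliminate the leading term of the running remainder at each step):
  leading term -3·x^3: subtract (-3·x^2)·g(x) = -3·x^3 - 6·x^2, leaving 3·x^2 + 3·x - 6
  leading term 3·x^2: subtract (3·x)·g(x) = 3·x^2 + 6·x, leaving -3·x - 6
  leading term -3·x: subtract (-3)·g(x) = -3·x - 6, leaving 0
The remainder is 0, so f(x) = g(x) · h(x) with h(x) = -3·x^2 + 3·x - 3. Hence g | f, i.e. f ∈ (g).

Final answer: YES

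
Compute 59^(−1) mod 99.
Apply the extended Euclidean algorithm to (99, 59), tracking rows (r, s, t) with s·99 + t·59 = r. Each division r_prev = q·r_cur + r_new produces the new row as (previous row) − q·(current row):
  row A: (99, 1, 0)   [1·99 + 0·59 = 99]
  row B: (59, 0, 1)   [0·99 + 1·59 = 59]
  99 = 1·59 + 40   → row C = row A − 1·row B = (40, 1, −1)   [check: 1·99 − 1·59 = 40]
  59 = 1·40 + 19   → row D = row B − 1·row C = (19, −1, 2)   [check: −1·99 + 2·59 = 19]
  40 = 2·19 + 2   → row E = row C − 2·row D = (2, 3, −5)   [check: 3·99 − 5·59 = 2]
  19 = 9·2 + 1   → row F = row D − 9·row E = (1, −28, 47)   [check: −28·99 + 47·59 = 1]
  2 = 2·1 + 0   → remainder 0, stop. gcd = 1 (last nonzero row F).
The gcd is 1, so 59 is invertible mod 99. The last nonzero row gives −28·99 + 47·59 = 1, so t = 47. So 59^(−1) ≡ 47 (mod 99). Verify: 59 · 47 = 2773 ≡ 1 (mod 99). ✓

Final answer: 59^(−1) ≡ 47 (mod 99)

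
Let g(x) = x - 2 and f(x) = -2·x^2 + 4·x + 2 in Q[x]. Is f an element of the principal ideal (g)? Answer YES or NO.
NO

In Q[x] the ideal (g) consists of all multiples of g, so f ∈ (g) iff g | f, i.e. iff the remainder of f on division by g is 0. Divide f by g (g is monic, so eliminate the leading term of the running remainder at each step):
  leading term -2·x^2: subtract (-2·x)·g(x) = -2·x^2 + 4·x, leaving 2
The remainder r(x) = 2 ≠ 0 (and deg r < deg g), so g ∤ f, i.e. f ∉ (g).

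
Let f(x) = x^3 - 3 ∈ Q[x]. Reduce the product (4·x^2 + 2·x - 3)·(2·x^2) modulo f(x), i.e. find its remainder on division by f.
First multiply in Q[x] without reducing: a · b = 8·x^4 + 4·x^3 - 6·x^2. Now divide by f(x) = x^3 - 3, eliminating the leading term at each step:
  leading term 8·x^4: subtract (8·x)·f(x) = 8·x^4 - 24·x, leaving 4·x^3 - 6·x^2 + 24·x
  leading term 4·x^3: subtract (4)·f(x) = 4·x^3 - 12, leaving -6·x^2 + 24·x + 12
The degree is now < 3, so this is the remainder. Hence a · b ≡ -6·x^2 + 24·x + 12 in Q[x]/(f).

Final answer: a · b ≡ -6·x^2 + 24·x + 12 (mod f(x))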